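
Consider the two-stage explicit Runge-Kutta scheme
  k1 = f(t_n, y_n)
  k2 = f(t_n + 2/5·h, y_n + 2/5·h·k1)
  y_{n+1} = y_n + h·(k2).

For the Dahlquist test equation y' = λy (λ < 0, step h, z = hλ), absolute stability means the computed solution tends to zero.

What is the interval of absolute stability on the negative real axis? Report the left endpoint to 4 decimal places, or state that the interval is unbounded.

Test eqn y'=λy, z=hλ:
  k1=λy_n ⇒ h·k1=z·y_n;  k2=λ(1+2/5z)y_n ⇒ h·k2=z(1+2/5z)y_n
  y_{n+1}/y_n = 1 + z(1+2/5z) = 1 + z + 2/5z²
  Hence R(z) = 1 + z + 2/5z².

Boundary: |R(x)|=1, x<0.
x=-1.41: |R|=0.3852
R=1: x+2/5x²=0 ⇒ x=−5/2=-2.5000; min R=1−1/(4·2/5)=0.3750>−1
Confirm numerically:
  x=-2.226: |R|=0.75603 <1
  x=-1.291: |R|=0.37567 <1
  x=-1.252: |R|=0.37500 <1
  x=-1.087: |R|=0.38563 <1
  x=-3.026: |R|=1.63667 >1
  x=-2.956: |R|=1.53917 >1
  x=-2.909: |R|=1.47591 >1
So |R|<1 on (-2.5000, 0).

z∈(-2.5000,0).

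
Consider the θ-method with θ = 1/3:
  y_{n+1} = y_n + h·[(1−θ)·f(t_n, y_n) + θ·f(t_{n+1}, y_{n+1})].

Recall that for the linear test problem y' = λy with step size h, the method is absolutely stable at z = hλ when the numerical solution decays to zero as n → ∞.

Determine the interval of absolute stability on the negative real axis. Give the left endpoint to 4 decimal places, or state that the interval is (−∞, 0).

With y'=λy (z=hλ):
  y_{n+1} = y_n + z·[2/3·y_n + 1/3·y_{n+1}] ⇒ (1 − 1/3z)y_{n+1} = (1 + 2/3z)y_n
  Hence R(z) = (1 + 2/3z)/(1 − 1/3z).

Boundary: |R(x)|=1, x<0.
x=-1.43: |R|=0.0316
R=−1: 1+2/3x = −1+1/3x ⇒ -1/3x=2 ⇒ x=2/(-1/3)=-6.0000
Confirm numerically:
  x=-5.405: |R|=0.92921 <1
  x=-4.571: |R|=0.81125 <1
  x=-3.725: |R|=0.66171 <1
  x=-6.038: |R|=1.00420 >1
  x=-6.037: |R|=1.00409 >1
Interval (-6.0000, 0).

z∈(-6.0000,0).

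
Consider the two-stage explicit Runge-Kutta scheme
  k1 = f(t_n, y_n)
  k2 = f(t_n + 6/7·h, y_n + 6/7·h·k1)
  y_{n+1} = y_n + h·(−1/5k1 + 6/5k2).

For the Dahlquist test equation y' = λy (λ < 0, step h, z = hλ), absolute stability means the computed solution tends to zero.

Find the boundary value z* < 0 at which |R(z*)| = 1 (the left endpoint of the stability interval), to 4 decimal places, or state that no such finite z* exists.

left endpoint -0.9722.

With y'=λy (z=hλ):
  k1=λy_n ⇒ h·k1=z·y_n;  k2=λ(1+6/7z)y_n ⇒ h·k2=z(1+6/7z)y_n
  y_{n+1}/y_n = 1 − 1/5z + 6/5z(1+6/7z) = 1 + z + 36/35z²
  ⇒ R(z) = 1 + z + 36/35z².

Boundary: |R(x)|=1, x<0.
x=-1.53: |R|=1.8778
R=1: x+36/35x²=0 ⇒ x=−35/36=-0.9722; min R=1−1/(4·36/35)=0.7569>−1
Confirm numerically:
  x=-0.636: |R|=0.78005 <1
  x=-0.595: |R|=0.76914 <1
  x=-0.525: |R|=0.75850 <1
  x=-1.313: |R|=1.46023 >1
  x=-1.117: |R|=1.16634 >1
Interval (-0.9722, 0).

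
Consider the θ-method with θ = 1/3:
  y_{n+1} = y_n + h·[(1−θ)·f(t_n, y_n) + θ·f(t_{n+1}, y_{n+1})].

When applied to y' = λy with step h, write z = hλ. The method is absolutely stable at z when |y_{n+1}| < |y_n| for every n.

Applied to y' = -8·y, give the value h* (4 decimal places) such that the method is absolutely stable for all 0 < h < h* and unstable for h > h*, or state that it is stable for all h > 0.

(-6.0000,0); λ=-8 ⇒ h* = (6)/8 = 0.7500.

Set f=λy, z=hλ:
  y_{n+1} = y_n + z·[2/3·y_n + 1/3·y_{n+1}] ⇒ (1 − 1/3z)y_{n+1} = (1 + 2/3z)y_n
  Hence R(z) = (1 + 2/3z)/(1 − 1/3z).

Solve |R(x)|<1 on ℝ⁻.
x=-1.76: |R|=0.1092
R=−1: 1+2/3x = −1+1/3x ⇒ -1/3x=2 ⇒ x=2/(-1/3)=-6.0000
Confirm numerically:
  x=-4.572: |R|=0.81141 <1
  x=-4.369: |R|=0.77867 <1
  x=-2.826: |R|=0.45520 <1
  x=-6.320: |R|=1.03433 >1
  x=-6.121: |R|=1.01327 >1
  x=-6.081: |R|=1.00892 >1
So |R|<1 on (-6.0000, 0).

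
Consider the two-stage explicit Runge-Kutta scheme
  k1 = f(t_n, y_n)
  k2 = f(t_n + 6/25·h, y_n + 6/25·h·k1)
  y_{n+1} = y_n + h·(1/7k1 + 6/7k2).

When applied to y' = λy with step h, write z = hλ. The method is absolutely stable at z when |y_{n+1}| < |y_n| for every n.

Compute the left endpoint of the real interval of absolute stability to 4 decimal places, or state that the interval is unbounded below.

left endpoint -4.8611.

On y'=λy, z=hλ:
  k1=λy_n ⇒ h·k1=z·y_n;  k2=λ(1+6/25z)y_n ⇒ h·k2=z(1+6/25z)y_n
  y_{n+1}/y_n = 1 + 1/7z + 6/7z(1+6/25z) = 1 + z + 36/175z²
  so R(z) = 1 + z + 36/175z².

Need |R(x)|<1, x<0.
x=-0.99: |R|=0.2116
R=1: x+36/175x²=0 ⇒ x=−175/36=-4.8611; min R=1−1/(4·36/175)=-0.2153>−1
Confirm numerically:
  x=-3.984: |R|=0.28115 <1
  x=-2.904: |R|=0.16917 <1
  x=-2.460: |R|=0.21510 <1
  x=-2.425: |R|=0.21527 <1
  x=-5.373: |R|=1.56579 >1
  x=-5.092: |R|=1.24186 >1
So |R|<1 on (-4.8611, 0).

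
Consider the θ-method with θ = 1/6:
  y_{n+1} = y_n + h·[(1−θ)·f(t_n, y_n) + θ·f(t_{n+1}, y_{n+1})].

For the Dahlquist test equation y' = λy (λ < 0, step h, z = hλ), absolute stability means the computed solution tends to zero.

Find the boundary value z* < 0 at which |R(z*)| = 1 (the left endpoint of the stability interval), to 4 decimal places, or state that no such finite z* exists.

left endpoint -3.0000.

On y'=λy, z=hλ:
  y_{n+1} = y_n + z·[5/6·y_n + 1/6·y_{n+1}] ⇒ (1 − 1/6z)y_{n+1} = (1 + 5/6z)y_n
  so R(z) = (1 + 5/6z)/(1 − 1/6z).

Boundary: |R(x)|=1, x<0.
x=-1.3: |R|=0.0685
R=−1: 1+5/6x = −1+1/6x ⇒ -2/3x=2 ⇒ x=2/(-2/3)=-3.0000
Confirm numerically:
  x=-2.480: |R|=0.75472 <1
  x=-1.558: |R|=0.23684 <1
  x=-1.267: |R|=0.04610 <1
  x=-3.562: |R|=1.23510 >1
  x=-3.173: |R|=1.07544 >1
  x=-3.169: |R|=1.07373 >1
Interval (-3.0000, 0).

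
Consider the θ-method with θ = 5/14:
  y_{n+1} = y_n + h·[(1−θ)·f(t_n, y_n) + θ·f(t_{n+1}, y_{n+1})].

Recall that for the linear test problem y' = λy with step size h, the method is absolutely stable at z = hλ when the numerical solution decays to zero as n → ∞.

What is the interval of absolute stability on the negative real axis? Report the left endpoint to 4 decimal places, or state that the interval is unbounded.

With y'=λy (z=hλ):
  y_{n+1} = y_n + z·[9/14·y_n + 5/14·y_{n+1}] ⇒ (1 − 5/14z)y_{n+1} = (1 + 9/14z)y_n
  R(z) = (1 + 9/14z)/(1 − 5/14z).

Solve |R(x)|<1 on ℝ⁻.
x=-1.73: |R|=0.0693
R=−1: 1+9/14x = −1+5/14x ⇒ -2/7x=2 ⇒ x=2/(-2/7)=-7.0000
Confirm numerically:
  x=-5.651: |R|=0.87230 <1
  x=-5.362: |R|=0.83945 <1
  x=-4.990: |R|=0.79358 <1
  x=-3.758: |R|=0.60451 <1
  x=-7.421: |R|=1.03295 >1
  x=-7.108: |R|=1.00872 >1
Stable set (-7.0000, 0).

(-7.0000, 0).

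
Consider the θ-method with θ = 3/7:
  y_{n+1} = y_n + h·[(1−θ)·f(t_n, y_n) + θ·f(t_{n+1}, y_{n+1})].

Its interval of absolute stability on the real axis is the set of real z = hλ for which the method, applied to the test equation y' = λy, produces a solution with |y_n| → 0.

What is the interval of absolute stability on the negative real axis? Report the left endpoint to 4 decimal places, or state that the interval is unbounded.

(-14.0000, 0).

On y'=λy, z=hλ:
  y_{n+1} = y_n + z·[4/7·y_n + 3/7·y_{n+1}] ⇒ (1 − 3/7z)y_{n+1} = (1 + 4/7z)y_n
  ⇒ R(z) = (1 + 4/7z)/(1 − 3/7z).

Need |R(x)|<1, x<0.
x=-1.64: |R|=0.0369
R=−1: 1+4/7x = −1+3/7x ⇒ -1/7x=2 ⇒ x=2/(-1/7)=-14.0000
Confirm numerically:
  x=-11.422: |R|=0.93753 <1
  x=-7.317: |R|=0.76916 <1
  x=-6.375: |R|=0.70813 <1
  x=-14.329: |R|=1.00658 >1
  x=-14.182: |R|=1.00367 >1
  x=-14.132: |R|=1.00267 >1
Stable set (-14.0000, 0).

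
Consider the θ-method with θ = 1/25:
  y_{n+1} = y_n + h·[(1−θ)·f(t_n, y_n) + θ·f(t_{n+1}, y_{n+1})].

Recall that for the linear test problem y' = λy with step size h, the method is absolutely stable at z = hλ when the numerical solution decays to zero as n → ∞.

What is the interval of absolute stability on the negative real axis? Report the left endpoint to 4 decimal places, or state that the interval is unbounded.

Test eqn y'=λy, z=hλ:
  y_{n+1} = y_n + z·[24/25·y_n + 1/25·y_{n+1}] ⇒ (1 − 1/25z)y_{n+1} = (1 + 24/25z)y_n
  Hence R(z) = (1 + 24/25z)/(1 − 1/25z).

Solve |R(x)|<1 on ℝ⁻.
x=-1.18: |R|=0.1268
R=−1: 1+24/25x = −1+1/25x ⇒ -23/25x=2 ⇒ x=2/(-23/25)=-2.1739
Confirm numerically:
  x=-1.531: |R|=0.44265 <1
  x=-1.451: |R|=0.37140 <1
  x=-1.435: |R|=0.35710 <1
  x=-2.651: |R|=1.39684 >1
  x=-2.503: |R|=1.27521 >1
Stable set (-2.1739, 0).

z∈(-2.1739,0).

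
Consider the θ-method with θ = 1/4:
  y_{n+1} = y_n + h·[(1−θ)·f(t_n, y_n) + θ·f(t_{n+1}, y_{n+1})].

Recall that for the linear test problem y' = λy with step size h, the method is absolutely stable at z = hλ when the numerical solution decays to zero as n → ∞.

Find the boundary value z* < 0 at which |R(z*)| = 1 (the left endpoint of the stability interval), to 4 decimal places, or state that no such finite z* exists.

On y'=λy, z=hλ:
  y_{n+1} = y_n + z·[3/4·y_n + 1/4·y_{n+1}] ⇒ (1 − 1/4z)y_{n+1} = (1 + 3/4z)y_n
  Hence R(z) = (1 + 3/4z)/(1 − 1/4z).

Boundary: |R(x)|=1, x<0.
x=-1.08: |R|=0.1496
R=−1: 1+3/4x = −1+1/4x ⇒ -1/2x=2 ⇒ x=2/(-1/2)=-4.0000
Confirm numerically:
  x=-3.121: |R|=0.75312 <1
  x=-2.920: |R|=0.68786 <1
  x=-2.704: |R|=0.61337 <1
  x=-2.618: |R|=0.58235 <1
  x=-4.553: |R|=1.12931 >1
  x=-4.084: |R|=1.02078 >1
So |R|<1 on (-4.0000, 0).

z* = -4.0000.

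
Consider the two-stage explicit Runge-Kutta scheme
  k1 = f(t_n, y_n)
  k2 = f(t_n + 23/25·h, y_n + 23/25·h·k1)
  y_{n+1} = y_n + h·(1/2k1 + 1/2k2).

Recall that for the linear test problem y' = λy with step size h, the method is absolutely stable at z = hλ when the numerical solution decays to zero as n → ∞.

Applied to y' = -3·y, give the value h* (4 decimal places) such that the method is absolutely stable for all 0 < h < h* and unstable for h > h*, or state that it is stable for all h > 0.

(-2.1739,0); λ=-3 ⇒ h* = (50/23)/3 = 0.7246.

Set f=λy, z=hλ:
  k1=λy_n ⇒ h·k1=z·y_n;  k2=λ(1+23/25z)y_n ⇒ h·k2=z(1+23/25z)y_n
  y_{n+1}/y_n = 1 + 1/2z + 1/2z(1+23/25z) = 1 + z + 23/50z²
  Hence R(z) = 1 + z + 23/50z².

Need |R(x)|<1, x<0.
x=-1.06: |R|=0.4569
R=1: x+23/50x²=0 ⇒ x=−50/23=-2.1739; min R=1−1/(4·23/50)=0.4565>−1
Confirm numerically:
  x=-1.819: |R|=0.70303 <1
  x=-1.756: |R|=0.66243 <1
  x=-1.325: |R|=0.48259 <1
  x=-2.487: |R|=1.35818 >1
  x=-2.458: |R|=1.32121 >1
So |R|<1 on (-2.1739, 0).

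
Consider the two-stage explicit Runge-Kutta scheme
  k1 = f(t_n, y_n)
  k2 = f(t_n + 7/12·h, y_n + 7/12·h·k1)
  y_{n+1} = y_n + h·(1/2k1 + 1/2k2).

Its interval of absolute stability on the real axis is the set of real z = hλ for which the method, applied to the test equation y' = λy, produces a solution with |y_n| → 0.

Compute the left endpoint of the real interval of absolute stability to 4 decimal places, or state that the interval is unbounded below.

z* = -3.4286.

Test eqn y'=λy, z=hλ:
  k1=λy_n ⇒ h·k1=z·y_n;  k2=λ(1+7/12z)y_n ⇒ h·k2=z(1+7/12z)y_n
  y_{n+1}/y_n = 1 + 1/2z + 1/2z(1+7/12z) = 1 + z + 7/24z²
  ⇒ R(z) = 1 + z + 7/24z².

Find x<0 with |R(x)|<1.
x=-1.03: |R|=0.2794
R=1: x+7/24x²=0 ⇒ x=−24/7=-3.4286; min R=1−1/(4·7/24)=0.1429>−1
Confirm numerically:
  x=-3.079: |R|=0.68607 <1
  x=-2.135: |R|=0.19448 <1
  x=-1.880: |R|=0.15087 <1
  x=-3.975: |R|=1.63352 >1
  x=-3.669: |R|=1.25729 >1
Stable set (-3.4286, 0).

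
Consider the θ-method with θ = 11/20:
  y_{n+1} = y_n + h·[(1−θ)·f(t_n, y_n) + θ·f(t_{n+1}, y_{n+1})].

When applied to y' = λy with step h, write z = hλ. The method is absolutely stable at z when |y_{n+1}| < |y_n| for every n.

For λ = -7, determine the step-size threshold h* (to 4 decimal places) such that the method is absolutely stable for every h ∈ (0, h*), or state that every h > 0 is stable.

With y'=λy (z=hλ):
  y_{n+1} = y_n + z·[9/20·y_n + 11/20·y_{n+1}] ⇒ (1 − 11/20z)y_{n+1} = (1 + 9/20z)y_n
  R(z) = (1 + 9/20z)/(1 − 11/20z).

Solve |R(x)|<1 on ℝ⁻.
x=-1.74: |R|=0.1109
x=-2: |R|=0.0476
x=-10: |R|=0.5385
x=-100: |R|=0.7857
θ=11/20≥1/2 ⇒ |1+9/20x|<|1−11/20x| ∀x<0 ⇒ unbounded interval.

unbounded; (−∞, 0). Any h>0 works for λ=-7.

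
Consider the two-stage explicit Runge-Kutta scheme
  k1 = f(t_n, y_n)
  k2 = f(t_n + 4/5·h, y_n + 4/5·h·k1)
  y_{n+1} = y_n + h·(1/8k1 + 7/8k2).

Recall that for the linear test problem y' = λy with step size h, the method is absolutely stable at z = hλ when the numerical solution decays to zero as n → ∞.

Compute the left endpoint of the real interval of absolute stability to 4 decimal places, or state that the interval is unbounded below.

With y'=λy (z=hλ):
  k1=λy_n ⇒ h·k1=z·y_n;  k2=λ(1+4/5z)y_n ⇒ h·k2=z(1+4/5z)y_n
  y_{n+1}/y_n = 1 + 1/8z + 7/8z(1+4/5z) = 1 + z + 7/10z²
  so R(z) = 1 + z + 7/10z².

Find x<0 with |R(x)|<1.
x=-0.92: |R|=0.6725
R=1: x+7/10x²=0 ⇒ x=−10/7=-1.4286; min R=1−1/(4·7/10)=0.6429>−1
Confirm numerically:
  x=-1.253: |R|=0.84601 <1
  x=-1.153: |R|=0.77759 <1
  x=-0.736: |R|=0.64319 <1
  x=-1.923: |R|=1.66555 >1
  x=-1.884: |R|=1.60062 >1
  x=-1.650: |R|=1.25575 >1
So |R|<1 on (-1.4286, 0).

left endpoint -1.4286.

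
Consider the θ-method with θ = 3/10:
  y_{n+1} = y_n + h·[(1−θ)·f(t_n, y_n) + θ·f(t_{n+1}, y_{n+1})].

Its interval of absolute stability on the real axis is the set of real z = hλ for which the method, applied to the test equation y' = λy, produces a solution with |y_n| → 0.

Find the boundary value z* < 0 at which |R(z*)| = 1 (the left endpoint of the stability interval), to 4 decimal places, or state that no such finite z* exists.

Set f=λy, z=hλ:
  y_{n+1} = y_n + z·[7/10·y_n + 3/10·y_{n+1}] ⇒ (1 − 3/10z)y_{n+1} = (1 + 7/10z)y_n
  Hence R(z) = (1 + 7/10z)/(1 − 3/10z).

Boundary: |R(x)|=1, x<0.
x=-1.72: |R|=0.1346
R=−1: 1+7/10x = −1+3/10x ⇒ -2/5x=2 ⇒ x=2/(-2/5)=-5.0000
Confirm numerically:
  x=-4.157: |R|=0.84994 <1
  x=-3.125: |R|=0.61290 <1
  x=-2.847: |R|=0.53552 <1
  x=-5.581: |R|=1.08690 >1
  x=-5.500: |R|=1.07547 >1
Stable set (-5.0000, 0).

left endpoint -5.0000.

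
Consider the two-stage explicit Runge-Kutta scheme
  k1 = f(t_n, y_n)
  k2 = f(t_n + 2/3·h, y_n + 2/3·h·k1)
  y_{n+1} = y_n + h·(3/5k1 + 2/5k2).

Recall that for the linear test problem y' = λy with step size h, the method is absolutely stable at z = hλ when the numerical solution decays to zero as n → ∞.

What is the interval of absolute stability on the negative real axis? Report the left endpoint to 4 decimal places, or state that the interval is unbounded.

On y'=λy, z=hλ:
  k1=λy_n ⇒ h·k1=z·y_n;  k2=λ(1+2/3z)y_n ⇒ h·k2=z(1+2/3z)y_n
  y_{n+1}/y_n = 1 + 3/5z + 2/5z(1+2/3z) = 1 + z + 4/15z²
  so R(z) = 1 + z + 4/15z².

Find x<0 with |R(x)|<1.
x=-1.51: |R|=0.0980
R=1: x+4/15x²=0 ⇒ x=−15/4=-3.7500; min R=1−1/(4·4/15)=0.0625>−1
Confirm numerically:
  x=-3.569: |R|=0.82774 <1
  x=-3.290: |R|=0.59643 <1
  x=-2.491: |R|=0.16369 <1
  x=-1.912: |R|=0.06287 <1
  x=-4.282: |R|=1.60747 >1
  x=-4.100: |R|=1.38267 >1
Stable set (-3.7500, 0).

(-3.7500, 0).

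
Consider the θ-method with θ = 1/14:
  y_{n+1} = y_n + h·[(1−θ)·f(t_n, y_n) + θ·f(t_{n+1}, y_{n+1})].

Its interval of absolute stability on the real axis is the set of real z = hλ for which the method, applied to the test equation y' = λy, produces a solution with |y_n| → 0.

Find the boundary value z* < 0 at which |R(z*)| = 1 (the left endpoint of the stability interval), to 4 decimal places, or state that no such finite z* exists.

z* = -2.3333.

On y'=λy, z=hλ:
  y_{n+1} = y_n + z·[13/14·y_n + 1/14·y_{n+1}] ⇒ (1 − 1/14z)y_{n+1} = (1 + 13/14z)y_n
  R(z) = (1 + 13/14z)/(1 − 1/14z).

Boundary: |R(x)|=1, x<0.
x=-0.6: |R|=0.4247
R=−1: 1+13/14x = −1+1/14x ⇒ -6/7x=2 ⇒ x=2/(-6/7)=-2.3333
Confirm numerically:
  x=-2.218: |R|=0.91466 <1
  x=-2.153: |R|=0.86603 <1
  x=-2.032: |R|=0.77445 <1
  x=-2.757: |R|=1.30340 >1
  x=-2.587: |R|=1.18352 >1
  x=-2.421: |R|=1.06406 >1
So |R|<1 on (-2.3333, 0).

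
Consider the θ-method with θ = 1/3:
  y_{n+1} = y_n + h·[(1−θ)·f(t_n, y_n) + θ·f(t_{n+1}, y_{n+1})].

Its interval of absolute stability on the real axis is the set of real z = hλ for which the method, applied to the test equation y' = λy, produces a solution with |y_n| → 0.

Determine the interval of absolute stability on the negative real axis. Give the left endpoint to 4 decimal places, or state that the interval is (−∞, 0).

Set f=λy, z=hλ:
  y_{n+1} = y_n + z·[2/3·y_n + 1/3·y_{n+1}] ⇒ (1 − 1/3z)y_{n+1} = (1 + 2/3z)y_n
  R(z) = (1 + 2/3z)/(1 − 1/3z).

Boundary: |R(x)|=1, x<0.
x=-0.75: |R|=0.4000
R=−1: 1+2/3x = −1+1/3x ⇒ -1/3x=2 ⇒ x=2/(-1/3)=-6.0000
Confirm numerically:
  x=-5.693: |R|=0.96468 <1
  x=-3.433: |R|=0.60096 <1
  x=-3.064: |R|=0.51583 <1
  x=-6.417: |R|=1.04428 >1
  x=-6.241: |R|=1.02608 >1
Stable set (-6.0000, 0).

z∈(-6.0000,0).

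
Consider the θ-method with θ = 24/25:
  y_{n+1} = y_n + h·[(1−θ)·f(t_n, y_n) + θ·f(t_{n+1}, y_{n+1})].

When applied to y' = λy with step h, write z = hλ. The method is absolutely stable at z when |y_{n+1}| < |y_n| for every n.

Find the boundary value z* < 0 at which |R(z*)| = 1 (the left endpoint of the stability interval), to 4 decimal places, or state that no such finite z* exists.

Test eqn y'=λy, z=hλ:
  y_{n+1} = y_n + z·[1/25·y_n + 24/25·y_{n+1}] ⇒ (1 − 24/25z)y_{n+1} = (1 + 1/25z)y_n
  so R(z) = (1 + 1/25z)/(1 − 24/25z).

Boundary: |R(x)|=1, x<0.
x=-1.37: |R|=0.4083
x=-2: |R|=0.3151
x=-10: |R|=0.0566
x=-100: |R|=0.0309
θ=24/25≥1/2 ⇒ |1+1/25x|<|1−24/25x| ∀x<0 ⇒ interval (−∞,0).

interval (−∞, 0).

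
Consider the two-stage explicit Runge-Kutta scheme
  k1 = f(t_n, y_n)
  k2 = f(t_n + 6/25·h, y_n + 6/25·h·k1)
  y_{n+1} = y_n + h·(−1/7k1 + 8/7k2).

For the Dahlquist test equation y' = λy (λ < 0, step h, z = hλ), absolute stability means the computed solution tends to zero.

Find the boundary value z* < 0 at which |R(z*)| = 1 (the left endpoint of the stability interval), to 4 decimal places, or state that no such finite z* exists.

With y'=λy (z=hλ):
  k1=λy_n ⇒ h·k1=z·y_n;  k2=λ(1+6/25z)y_n ⇒ h·k2=z(1+6/25z)y_n
  y_{n+1}/y_n = 1 − 1/7z + 8/7z(1+6/25z) = 1 + z + 48/175z²
  ⇒ R(z) = 1 + z + 48/175z².

Solve |R(x)|<1 on ℝ⁻.
x=-1.59: |R|=0.1034
R=1: x+48/175x²=0 ⇒ x=−175/48=-3.6458; min R=1−1/(4·48/175)=0.0885>−1
Confirm numerically:
  x=-3.594: |R|=0.94890 <1
  x=-3.486: |R|=0.84717 <1
  x=-1.842: |R|=0.08864 <1
  x=-1.629: |R|=0.09886 <1
  x=-4.125: |R|=1.54214 >1
  x=-3.731: |R|=1.08716 >1
So |R|<1 on (-3.6458, 0).

z* = -3.6458.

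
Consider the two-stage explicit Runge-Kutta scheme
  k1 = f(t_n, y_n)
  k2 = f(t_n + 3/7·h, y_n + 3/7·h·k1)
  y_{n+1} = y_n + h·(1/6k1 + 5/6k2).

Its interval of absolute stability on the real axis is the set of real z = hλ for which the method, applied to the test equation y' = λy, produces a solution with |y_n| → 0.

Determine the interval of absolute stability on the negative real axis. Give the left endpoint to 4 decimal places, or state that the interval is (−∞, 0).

On y'=λy, z=hλ:
  k1=λy_n ⇒ h·k1=z·y_n;  k2=λ(1+3/7z)y_n ⇒ h·k2=z(1+3/7z)y_n
  y_{n+1}/y_n = 1 + 1/6z + 5/6z(1+3/7z) = 1 + z + 5/14z²
  Hence R(z) = 1 + z + 5/14z².

Need |R(x)|<1, x<0.
x=-1: |R|=0.3571
R=1: x+5/14x²=0 ⇒ x=−14/5=-2.8000; min R=1−1/(4·5/14)=0.3000>−1
Confirm numerically:
  x=-2.450: |R|=0.69375 <1
  x=-1.783: |R|=0.35239 <1
  x=-1.532: |R|=0.30622 <1
  x=-1.205: |R|=0.31358 <1
  x=-3.135: |R|=1.37508 >1
  x=-3.094: |R|=1.32487 >1
So |R|<1 on (-2.8000, 0).

z∈(-2.8000,0).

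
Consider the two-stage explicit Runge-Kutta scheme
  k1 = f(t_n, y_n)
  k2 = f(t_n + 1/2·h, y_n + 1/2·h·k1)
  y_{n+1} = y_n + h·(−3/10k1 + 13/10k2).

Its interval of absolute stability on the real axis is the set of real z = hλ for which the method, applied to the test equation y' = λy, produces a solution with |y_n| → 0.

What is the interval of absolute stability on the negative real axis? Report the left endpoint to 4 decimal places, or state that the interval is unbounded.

(-1.5385, 0).

On y'=λy, z=hλ:
  k1=λy_n ⇒ h·k1=z·y_n;  k2=λ(1+1/2z)y_n ⇒ h·k2=z(1+1/2z)y_n
  y_{n+1}/y_n = 1 − 3/10z + 13/10z(1+1/2z) = 1 + z + 13/20z²
  ⇒ R(z) = 1 + z + 13/20z².

Need |R(x)|<1, x<0.
x=-1.51: |R|=0.9721
R=1: x+13/20x²=0 ⇒ x=−20/13=-1.5385; min R=1−1/(4·13/20)=0.6154>−1
Confirm numerically:
  x=-1.112: |R|=0.69175 <1
  x=-1.008: |R|=0.65244 <1
  x=-0.885: |R|=0.62410 <1
  x=-0.786: |R|=0.61557 <1
  x=-2.032: |R|=1.65187 >1
  x=-1.999: |R|=1.59840 >1
  x=-1.588: |R|=1.05113 >1
Interval (-1.5385, 0).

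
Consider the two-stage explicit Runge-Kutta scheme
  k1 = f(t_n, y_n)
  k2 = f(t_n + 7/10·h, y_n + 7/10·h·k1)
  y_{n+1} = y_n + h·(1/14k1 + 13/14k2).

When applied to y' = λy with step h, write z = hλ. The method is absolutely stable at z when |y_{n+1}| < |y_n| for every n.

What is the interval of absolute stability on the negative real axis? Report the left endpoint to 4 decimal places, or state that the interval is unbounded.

On y'=λy, z=hλ:
  k1=λy_n ⇒ h·k1=z·y_n;  k2=λ(1+7/10z)y_n ⇒ h·k2=z(1+7/10z)y_n
  y_{n+1}/y_n = 1 + 1/14z + 13/14z(1+7/10z) = 1 + z + 13/20z²
  Hence R(z) = 1 + z + 13/20z².

Boundary: |R(x)|=1, x<0.
x=-1.75: |R|=1.2406
R=1: x+13/20x²=0 ⇒ x=−20/13=-1.5385; min R=1−1/(4·13/20)=0.6154>−1
Confirm numerically:
  x=-1.086: |R|=0.68061 <1
  x=-0.838: |R|=0.61846 <1
  x=-0.637: |R|=0.62675 <1
  x=-0.618: |R|=0.63025 <1
  x=-1.884: |R|=1.42315 >1
  x=-1.873: |R|=1.40728 >1
  x=-1.779: |R|=1.27815 >1
Stable set (-1.5385, 0).

z∈(-1.5385,0).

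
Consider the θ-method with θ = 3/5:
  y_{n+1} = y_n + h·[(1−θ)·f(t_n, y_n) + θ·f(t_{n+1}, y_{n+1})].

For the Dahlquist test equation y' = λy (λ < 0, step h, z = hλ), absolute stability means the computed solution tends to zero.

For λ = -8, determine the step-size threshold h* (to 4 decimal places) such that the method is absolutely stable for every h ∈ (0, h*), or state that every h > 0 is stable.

unbounded; (−∞, 0). Any h>0 works for λ=-8.

With y'=λy (z=hλ):
  y_{n+1} = y_n + z·[2/5·y_n + 3/5·y_{n+1}] ⇒ (1 − 3/5z)y_{n+1} = (1 + 2/5z)y_n
  so R(z) = (1 + 2/5z)/(1 − 3/5z).

Solve |R(x)|<1 on ℝ⁻.
x=-1.64: |R|=0.1734
x=-2: |R|=0.0909
x=-10: |R|=0.4286
x=-100: |R|=0.6393
θ=3/5≥1/2 ⇒ |1+2/5x|<|1−3/5x| ∀x<0 ⇒ unbounded interval.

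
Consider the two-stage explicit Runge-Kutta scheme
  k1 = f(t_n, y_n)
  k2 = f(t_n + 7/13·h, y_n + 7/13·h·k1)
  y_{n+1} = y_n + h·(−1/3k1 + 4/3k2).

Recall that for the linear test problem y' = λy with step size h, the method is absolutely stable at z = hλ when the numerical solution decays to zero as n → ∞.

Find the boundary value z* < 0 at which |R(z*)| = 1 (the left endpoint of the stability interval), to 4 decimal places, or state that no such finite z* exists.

Set f=λy, z=hλ:
  k1=λy_n ⇒ h·k1=z·y_n;  k2=λ(1+7/13z)y_n ⇒ h·k2=z(1+7/13z)y_n
  y_{n+1}/y_n = 1 − 1/3z + 4/3z(1+7/13z) = 1 + z + 28/39z²
  R(z) = 1 + z + 28/39z².

Solve |R(x)|<1 on ℝ⁻.
x=-1.24: |R|=0.8639
R=1: x+28/39x²=0 ⇒ x=−39/28=-1.3929; min R=1−1/(4·28/39)=0.6518>−1
Confirm numerically:
  x=-1.261: |R|=0.88063 <1
  x=-1.049: |R|=0.74103 <1
  x=-1.019: |R|=0.72649 <1
  x=-0.971: |R|=0.70591 <1
  x=-1.781: |R|=1.49631 >1
  x=-1.578: |R|=1.20975 >1
  x=-1.561: |R|=1.18844 >1
So |R|<1 on (-1.3929, 0).

z* = -1.3929.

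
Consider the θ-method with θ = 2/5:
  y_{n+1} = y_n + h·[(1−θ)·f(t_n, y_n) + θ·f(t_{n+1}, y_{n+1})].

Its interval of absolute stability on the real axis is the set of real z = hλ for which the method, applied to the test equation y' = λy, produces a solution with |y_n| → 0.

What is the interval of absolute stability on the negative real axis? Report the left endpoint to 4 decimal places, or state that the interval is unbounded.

Test eqn y'=λy, z=hλ:
  y_{n+1} = y_n + z·[3/5·y_n + 2/5·y_{n+1}] ⇒ (1 − 2/5z)y_{n+1} = (1 + 3/5z)y_n
  so R(z) = (1 + 3/5z)/(1 − 2/5z).

Boundary: |R(x)|=1, x<0.
x=-1.76: |R|=0.0329
R=−1: 1+3/5x = −1+2/5x ⇒ -1/5x=2 ⇒ x=2/(-1/5)=-10.0000
Confirm numerically:
  x=-8.395: |R|=0.92634 <1
  x=-5.578: |R|=0.72629 <1
  x=-5.343: |R|=0.70311 <1
  x=-4.563: |R|=0.61511 <1
  x=-10.463: |R|=1.01786 >1
  x=-10.457: |R|=1.01764 >1
  x=-10.147: |R|=1.00581 >1
So |R|<1 on (-10.0000, 0).

z∈(-10.0000,0).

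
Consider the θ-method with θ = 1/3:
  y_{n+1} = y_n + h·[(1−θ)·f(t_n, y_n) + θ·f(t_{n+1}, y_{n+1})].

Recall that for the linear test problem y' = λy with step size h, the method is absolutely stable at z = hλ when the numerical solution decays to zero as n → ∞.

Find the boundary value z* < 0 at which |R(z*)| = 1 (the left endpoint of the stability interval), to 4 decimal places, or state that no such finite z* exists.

left endpoint -6.0000.

Test eqn y'=λy, z=hλ:
  y_{n+1} = y_n + z·[2/3·y_n + 1/3·y_{n+1}] ⇒ (1 − 1/3z)y_{n+1} = (1 + 2/3z)y_n
  ⇒ R(z) = (1 + 2/3z)/(1 − 1/3z).

Boundary: |R(x)|=1, x<0.
x=-1.46: |R|=0.0179
R=−1: 1+2/3x = −1+1/3x ⇒ -1/3x=2 ⇒ x=2/(-1/3)=-6.0000
Confirm numerically:
  x=-5.157: |R|=0.89665 <1
  x=-3.538: |R|=0.62343 <1
  x=-3.160: |R|=0.53896 <1
  x=-2.501: |R|=0.36393 <1
  x=-6.504: |R|=1.05303 >1
  x=-6.185: |R|=1.02014 >1
  x=-6.131: |R|=1.01435 >1
Stable set (-6.0000, 0).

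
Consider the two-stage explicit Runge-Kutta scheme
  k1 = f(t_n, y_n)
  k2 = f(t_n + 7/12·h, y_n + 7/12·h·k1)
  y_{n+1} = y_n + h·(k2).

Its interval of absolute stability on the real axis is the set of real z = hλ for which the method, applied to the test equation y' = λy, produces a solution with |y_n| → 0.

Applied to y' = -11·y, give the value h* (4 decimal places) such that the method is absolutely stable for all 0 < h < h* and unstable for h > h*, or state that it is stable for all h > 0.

Test eqn y'=λy, z=hλ:
  k1=λy_n ⇒ h·k1=z·y_n;  k2=λ(1+7/12z)y_n ⇒ h·k2=z(1+7/12z)y_n
  y_{n+1}/y_n = 1 + z(1+7/12z) = 1 + z + 7/12z²
  so R(z) = 1 + z + 7/12z².

Solve |R(x)|<1 on ℝ⁻.
x=-1.27: |R|=0.6709
R=1: x+7/12x²=0 ⇒ x=−12/7=-1.7143; min R=1−1/(4·7/12)=0.5714>−1
Confirm numerically:
  x=-1.477: |R|=0.79556 <1
  x=-1.201: |R|=0.64040 <1
  x=-1.046: |R|=0.59223 <1
  x=-2.264: |R|=1.72599 >1
  x=-2.128: |R|=1.51356 >1
  x=-1.982: |R|=1.30952 >1
Stable set (-1.7143, 0).

(-1.7143,0); λ=-11 ⇒ h* = (12/7)/11 = 0.1558.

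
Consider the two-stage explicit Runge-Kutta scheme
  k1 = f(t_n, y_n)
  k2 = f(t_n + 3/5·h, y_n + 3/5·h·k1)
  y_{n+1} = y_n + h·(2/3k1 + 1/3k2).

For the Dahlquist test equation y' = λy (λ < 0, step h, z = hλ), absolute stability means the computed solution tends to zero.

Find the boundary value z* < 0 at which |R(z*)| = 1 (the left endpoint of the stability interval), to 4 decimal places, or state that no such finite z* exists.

On y'=λy, z=hλ:
  k1=λy_n ⇒ h·k1=z·y_n;  k2=λ(1+3/5z)y_n ⇒ h·k2=z(1+3/5z)y_n
  y_{n+1}/y_n = 1 + 2/3z + 1/3z(1+3/5z) = 1 + z + 1/5z²
  ⇒ R(z) = 1 + z + 1/5z².

Boundary: |R(x)|=1, x<0.
x=-0.7: |R|=0.3980
R=1: x+1/5x²=0 ⇒ x=−5=-5.0000; min R=1−1/(4·1/5)=-0.2500>−1
Confirm numerically:
  x=-3.749: |R|=0.06200 <1
  x=-2.897: |R|=0.21848 <1
  x=-2.811: |R|=0.23066 <1
  x=-5.421: |R|=1.45645 >1
  x=-5.393: |R|=1.42389 >1
Interval (-5.0000, 0).

left endpoint -5.0000.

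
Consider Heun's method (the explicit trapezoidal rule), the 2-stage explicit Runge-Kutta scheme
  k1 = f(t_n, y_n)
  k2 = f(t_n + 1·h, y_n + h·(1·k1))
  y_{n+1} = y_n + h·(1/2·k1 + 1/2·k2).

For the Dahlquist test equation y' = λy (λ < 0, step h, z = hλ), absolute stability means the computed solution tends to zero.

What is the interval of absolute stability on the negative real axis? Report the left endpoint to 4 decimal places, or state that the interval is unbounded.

With y'=λy (z=hλ):
  order 2, 2-stage ⇒ R(z)=1+z+z^2/2
  (e.g. R(-1.57)=0.66245, |R|=0.66245)

Need |R(x)|<1, x<0.
x=-1.57: |R|=0.6624
|R(-1.89)|=0.8960 |R(-1.31)|=0.5481 |R(-0.62)|=0.5722
Bisect:
  x_lo=-2.7589 |R|=2.0469  x_hi=-0.0672 |R|=0.9351
  mid=-1.41304 |R|=0.58530 →hi
  mid=-2.08597 |R|=1.08966 →lo
  mid=-1.74950 |R|=0.78088 →hi
  mid=-1.91774 |R|=0.92112 →hi
  mid=-2.00185 |R|=1.00185 →lo
  mid=-1.95979 |R|=0.96060 →hi
  mid=-1.98082 |R|=0.98101 →hi
  mid=-1.99134 |R|=0.99137 →hi
  mid=-1.99659 |R|=0.99660 →hi
  mid=-1.99922 |R|=0.99922 →hi
  ...
  [-2.00004,-1.99988] ⇒ x*=-2.0000
Interval (-2.0000, 0).

z∈(-2.0000,0).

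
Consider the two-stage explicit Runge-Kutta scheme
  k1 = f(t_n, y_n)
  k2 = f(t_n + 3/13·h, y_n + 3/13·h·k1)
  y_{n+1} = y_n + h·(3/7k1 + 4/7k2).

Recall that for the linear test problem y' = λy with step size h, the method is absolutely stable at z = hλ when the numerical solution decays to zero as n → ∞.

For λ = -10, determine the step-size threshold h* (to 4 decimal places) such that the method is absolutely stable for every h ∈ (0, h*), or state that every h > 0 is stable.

(-7.5833,0); λ=-10 ⇒ h* = (91/12)/10 = 0.7583.

On y'=λy, z=hλ:
  k1=λy_n ⇒ h·k1=z·y_n;  k2=λ(1+3/13z)y_n ⇒ h·k2=z(1+3/13z)y_n
  y_{n+1}/y_n = 1 + 3/7z + 4/7z(1+3/13z) = 1 + z + 12/91z²
  R(z) = 1 + z + 12/91z².

Need |R(x)|<1, x<0.
x=-1.76: |R|=0.3515
R=1: x+12/91x²=0 ⇒ x=−91/12=-7.5833; min R=1−1/(4·12/91)=-0.8958>−1
Confirm numerically:
  x=-7.461: |R|=0.87964 <1
  x=-5.192: |R|=0.63725 <1
  x=-3.295: |R|=0.86330 <1
  x=-3.269: |R|=0.85981 <1
  x=-8.044: |R|=1.48865 >1
  x=-7.826: |R|=1.25043 >1
Stable set (-7.5833, 0).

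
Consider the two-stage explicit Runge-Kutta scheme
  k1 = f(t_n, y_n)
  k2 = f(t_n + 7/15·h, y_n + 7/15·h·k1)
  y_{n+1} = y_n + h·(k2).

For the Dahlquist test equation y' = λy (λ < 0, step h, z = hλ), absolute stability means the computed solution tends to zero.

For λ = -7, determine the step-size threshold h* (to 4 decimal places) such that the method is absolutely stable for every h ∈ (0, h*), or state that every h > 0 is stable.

Set f=λy, z=hλ:
  k1=λy_n ⇒ h·k1=z·y_n;  k2=λ(1+7/15z)y_n ⇒ h·k2=z(1+7/15z)y_n
  y_{n+1}/y_n = 1 + z(1+7/15z) = 1 + z + 7/15z²
  so R(z) = 1 + z + 7/15z².

Boundary: |R(x)|=1, x<0.
x=-0.36: |R|=0.7005
R=1: x+7/15x²=0 ⇒ x=−15/7=-2.1429; min R=1−1/(4·7/15)=0.4643>−1
Confirm numerically:
  x=-2.046: |R|=0.90752 <1
  x=-1.864: |R|=0.75743 <1
  x=-1.767: |R|=0.69007 <1
  x=-2.552: |R|=1.48726 >1
  x=-2.465: |R|=1.37057 >1
  x=-2.208: |R|=1.06712 >1
Stable set (-2.1429, 0).

(-2.1429,0); λ=-7 ⇒ h* = (15/7)/7 = 0.3061.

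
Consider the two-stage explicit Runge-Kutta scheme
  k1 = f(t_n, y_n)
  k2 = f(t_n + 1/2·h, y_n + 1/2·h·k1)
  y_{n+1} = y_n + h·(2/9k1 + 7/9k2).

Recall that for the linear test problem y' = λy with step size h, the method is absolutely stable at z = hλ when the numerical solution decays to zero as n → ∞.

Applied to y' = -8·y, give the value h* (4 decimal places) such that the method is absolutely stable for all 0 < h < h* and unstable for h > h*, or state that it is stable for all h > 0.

(-2.5714,0); λ=-8 ⇒ h* = (18/7)/8 = 0.3214.

With y'=λy (z=hλ):
  k1=λy_n ⇒ h·k1=z·y_n;  k2=λ(1+1/2z)y_n ⇒ h·k2=z(1+1/2z)y_n
  y_{n+1}/y_n = 1 + 2/9z + 7/9z(1+1/2z) = 1 + z + 7/18z²
  so R(z) = 1 + z + 7/18z².

Solve |R(x)|<1 on ℝ⁻.
x=-1.06: |R|=0.3770
R=1: x+7/18x²=0 ⇒ x=−18/7=-2.5714; min R=1−1/(4·7/18)=0.3571>−1
Confirm numerically:
  x=-2.335: |R|=0.78531 <1
  x=-2.233: |R|=0.70611 <1
  x=-1.323: |R|=0.35768 <1
  x=-3.103: |R|=1.64146 >1
  x=-2.656: |R|=1.08735 >1
Stable set (-2.5714, 0).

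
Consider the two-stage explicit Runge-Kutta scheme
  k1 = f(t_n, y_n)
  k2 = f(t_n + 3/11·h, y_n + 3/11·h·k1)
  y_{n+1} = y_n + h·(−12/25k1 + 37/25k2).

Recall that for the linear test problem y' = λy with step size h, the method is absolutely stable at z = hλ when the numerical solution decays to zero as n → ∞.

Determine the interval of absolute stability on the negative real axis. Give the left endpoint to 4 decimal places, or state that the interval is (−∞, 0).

z∈(-2.4775,0).

On y'=λy, z=hλ:
  k1=λy_n ⇒ h·k1=z·y_n;  k2=λ(1+3/11z)y_n ⇒ h·k2=z(1+3/11z)y_n
  y_{n+1}/y_n = 1 − 12/25z + 37/25z(1+3/11z) = 1 + z + 111/275z²
  R(z) = 1 + z + 111/275z².

Boundary: |R(x)|=1, x<0.
x=-0.7: |R|=0.4978
R=1: x+111/275x²=0 ⇒ x=−275/111=-2.4775; min R=1−1/(4·111/275)=0.3806>−1
Confirm numerically:
  x=-1.702: |R|=0.46726 <1
  x=-1.677: |R|=0.45816 <1
  x=-1.103: |R|=0.38807 <1
  x=-2.712: |R|=1.25672 >1
  x=-2.579: |R|=1.10568 >1
  x=-2.519: |R|=1.04222 >1
Stable set (-2.4775, 0).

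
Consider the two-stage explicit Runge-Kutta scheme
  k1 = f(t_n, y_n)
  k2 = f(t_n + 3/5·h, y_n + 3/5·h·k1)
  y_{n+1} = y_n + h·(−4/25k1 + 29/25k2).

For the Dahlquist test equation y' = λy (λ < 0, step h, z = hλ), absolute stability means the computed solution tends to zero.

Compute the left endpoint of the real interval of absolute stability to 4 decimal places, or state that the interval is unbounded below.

With y'=λy (z=hλ):
  k1=λy_n ⇒ h·k1=z·y_n;  k2=λ(1+3/5z)y_n ⇒ h·k2=z(1+3/5z)y_n
  y_{n+1}/y_n = 1 − 4/25z + 29/25z(1+3/5z) = 1 + z + 87/125z²
  Hence R(z) = 1 + z + 87/125z².

Solve |R(x)|<1 on ℝ⁻.
x=-1.14: |R|=0.7645
R=1: x+87/125x²=0 ⇒ x=−125/87=-1.4368; min R=1−1/(4·87/125)=0.6408>−1
Confirm numerically:
  x=-1.178: |R|=0.78783 <1
  x=-0.881: |R|=0.65921 <1
  x=-0.754: |R|=0.64169 <1
  x=-1.745: |R|=1.37434 >1
  x=-1.723: |R|=1.34324 >1
  x=-1.496: |R|=1.06166 >1
Interval (-1.4368, 0).

left endpoint -1.4368.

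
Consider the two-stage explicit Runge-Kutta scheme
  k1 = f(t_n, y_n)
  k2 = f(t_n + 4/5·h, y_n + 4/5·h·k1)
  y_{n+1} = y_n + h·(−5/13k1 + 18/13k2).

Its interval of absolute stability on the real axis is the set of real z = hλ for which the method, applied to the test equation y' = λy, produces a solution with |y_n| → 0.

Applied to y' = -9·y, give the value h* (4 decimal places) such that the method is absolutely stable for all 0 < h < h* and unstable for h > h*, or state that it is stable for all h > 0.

(-0.9028,0); λ=-9 ⇒ h* = (65/72)/9 = 0.1003.

Test eqn y'=λy, z=hλ:
  k1=λy_n ⇒ h·k1=z·y_n;  k2=λ(1+4/5z)y_n ⇒ h·k2=z(1+4/5z)y_n
  y_{n+1}/y_n = 1 − 5/13z + 18/13z(1+4/5z) = 1 + z + 72/65z²
  R(z) = 1 + z + 72/65z².

Find x<0 with |R(x)|<1.
x=-1.51: |R|=2.0156
R=1: x+72/65x²=0 ⇒ x=−65/72=-0.9028; min R=1−1/(4·72/65)=0.7743>−1
Confirm numerically:
  x=-0.807: |R|=0.91438 <1
  x=-0.666: |R|=0.82532 <1
  x=-0.433: |R|=0.77468 <1
  x=-1.232: |R|=1.44928 >1
  x=-1.072: |R|=1.20094 >1
Interval (-0.9028, 0).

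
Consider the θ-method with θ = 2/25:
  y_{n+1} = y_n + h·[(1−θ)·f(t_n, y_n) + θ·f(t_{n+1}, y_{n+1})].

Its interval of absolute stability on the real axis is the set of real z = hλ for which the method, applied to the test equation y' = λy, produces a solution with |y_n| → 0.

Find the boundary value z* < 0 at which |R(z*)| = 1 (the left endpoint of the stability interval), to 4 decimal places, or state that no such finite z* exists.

With y'=λy (z=hλ):
  y_{n+1} = y_n + z·[23/25·y_n + 2/25·y_{n+1}] ⇒ (1 − 2/25z)y_{n+1} = (1 + 23/25z)y_n
  so R(z) = (1 + 23/25z)/(1 − 2/25z).

Find x<0 with |R(x)|<1.
x=-1.67: |R|=0.4732
R=−1: 1+23/25x = −1+2/25x ⇒ -21/25x=2 ⇒ x=2/(-21/25)=-2.3810
Confirm numerically:
  x=-1.974: |R|=0.70478 <1
  x=-1.400: |R|=0.25899 <1
  x=-1.188: |R|=0.08489 <1
  x=-2.532: |R|=1.10551 >1
  x=-2.464: |R|=1.05827 >1
Interval (-2.3810, 0).

left endpoint -2.3810.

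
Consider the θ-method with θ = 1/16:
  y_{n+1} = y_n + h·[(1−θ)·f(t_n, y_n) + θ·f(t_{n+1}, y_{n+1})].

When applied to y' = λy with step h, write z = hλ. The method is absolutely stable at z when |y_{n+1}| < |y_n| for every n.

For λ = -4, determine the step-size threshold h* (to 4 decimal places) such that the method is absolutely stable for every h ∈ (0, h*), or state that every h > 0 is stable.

Set f=λy, z=hλ:
  y_{n+1} = y_n + z·[15/16·y_n + 1/16·y_{n+1}] ⇒ (1 − 1/16z)y_{n+1} = (1 + 15/16z)y_n
  R(z) = (1 + 15/16z)/(1 − 1/16z).

Boundary: |R(x)|=1, x<0.
x=-1.23: |R|=0.1422
R=−1: 1+15/16x = −1+1/16x ⇒ -7/8x=2 ⇒ x=2/(-7/8)=-2.2857
Confirm numerically:
  x=-1.851: |R|=0.65907 <1
  x=-1.565: |R|=0.42556 <1
  x=-1.409: |R|=0.29496 <1
  x=-2.849: |R|=1.41838 >1
  x=-2.355: |R|=1.05285 >1
  x=-2.329: |R|=1.03306 >1
Stable set (-2.2857, 0).

(-2.2857,0); λ=-4 ⇒ h* = (16/7)/4 = 0.5714.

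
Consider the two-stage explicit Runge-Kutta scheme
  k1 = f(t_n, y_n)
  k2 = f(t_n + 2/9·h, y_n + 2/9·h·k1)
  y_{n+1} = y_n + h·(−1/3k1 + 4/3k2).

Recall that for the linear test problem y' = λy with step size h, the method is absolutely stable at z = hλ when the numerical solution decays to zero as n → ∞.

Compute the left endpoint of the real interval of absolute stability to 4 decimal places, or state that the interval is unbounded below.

On y'=λy, z=hλ:
  k1=λy_n ⇒ h·k1=z·y_n;  k2=λ(1+2/9z)y_n ⇒ h·k2=z(1+2/9z)y_n
  y_{n+1}/y_n = 1 − 1/3z + 4/3z(1+2/9z) = 1 + z + 8/27z²
  so R(z) = 1 + z + 8/27z².

Find x<0 with |R(x)|<1.
x=-0.32: |R|=0.7103
R=1: x+8/27x²=0 ⇒ x=−27/8=-3.3750; min R=1−1/(4·8/27)=0.1562>−1
Confirm numerically:
  x=-3.026: |R|=0.68709 <1
  x=-2.225: |R|=0.24185 <1
  x=-1.953: |R|=0.17714 <1
  x=-1.420: |R|=0.17745 <1
  x=-3.813: |R|=1.49484 >1
  x=-3.483: |R|=1.11146 >1
So |R|<1 on (-3.3750, 0).

z* = -3.3750.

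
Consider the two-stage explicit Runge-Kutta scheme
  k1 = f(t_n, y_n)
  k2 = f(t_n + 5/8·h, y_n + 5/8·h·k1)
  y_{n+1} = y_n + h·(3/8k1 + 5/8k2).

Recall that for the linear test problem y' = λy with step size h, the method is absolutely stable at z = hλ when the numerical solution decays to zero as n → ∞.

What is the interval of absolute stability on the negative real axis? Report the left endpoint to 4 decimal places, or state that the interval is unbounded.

(-2.5600, 0).

Set f=λy, z=hλ:
  k1=λy_n ⇒ h·k1=z·y_n;  k2=λ(1+5/8z)y_n ⇒ h·k2=z(1+5/8z)y_n
  y_{n+1}/y_n = 1 + 3/8z + 5/8z(1+5/8z) = 1 + z + 25/64z²
  Hence R(z) = 1 + z + 25/64z².

Boundary: |R(x)|=1, x<0.
x=-1.67: |R|=0.4194
R=1: x+25/64x²=0 ⇒ x=−64/25=-2.5600; min R=1−1/(4·25/64)=0.3600>−1
Confirm numerically:
  x=-1.443: |R|=0.37038 <1
  x=-1.272: |R|=0.36002 <1
  x=-1.123: |R|=0.36963 <1
  x=-3.019: |R|=1.54130 >1
  x=-2.916: |R|=1.40551 >1
  x=-2.901: |R|=1.38642 >1
Stable set (-2.5600, 0).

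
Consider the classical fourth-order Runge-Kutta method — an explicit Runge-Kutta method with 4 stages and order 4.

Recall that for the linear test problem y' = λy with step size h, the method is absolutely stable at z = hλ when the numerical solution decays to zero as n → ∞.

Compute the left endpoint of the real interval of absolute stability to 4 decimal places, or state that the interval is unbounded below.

z* = -2.7853.

Set f=λy, z=hλ:
  order 4, 4-stage ⇒ R(z)=1+z+z^2/2+z^3/6+z^4/24
  (e.g. R(-0.41)=0.66374, |R|=0.66374)

Boundary: |R(x)|=1, x<0.
x=-0.41: |R|=0.6637
|R(-2.22)|=0.4327 |R(-2.12)|=0.3808 |R(-2)|=0.3333
Bisect:
  x_lo=-3.1205 |R|=1.6348  x_hi=-0.3759 |R|=0.6867
  mid=-1.74823 |R|=0.27861 →hi
  mid=-2.43437 |R|=0.58760 →hi
  mid=-2.77744 |R|=0.98822 →hi
  mid=-2.94898 |R|=1.27616 →lo
  mid=-2.86321 |R|=1.12397 →lo
  mid=-2.82032 |R|=1.05411 →lo
  mid=-2.79888 |R|=1.02068 →lo
  mid=-2.78816 |R|=1.00433 →lo
  ...
  [-2.78531,-2.78515] ⇒ x*=-2.7853
Interval (-2.7853, 0).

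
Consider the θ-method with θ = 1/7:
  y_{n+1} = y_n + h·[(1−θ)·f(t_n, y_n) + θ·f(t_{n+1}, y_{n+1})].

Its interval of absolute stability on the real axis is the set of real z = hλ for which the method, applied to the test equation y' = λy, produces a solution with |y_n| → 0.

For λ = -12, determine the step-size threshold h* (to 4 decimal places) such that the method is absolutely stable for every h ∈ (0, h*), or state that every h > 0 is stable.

Test eqn y'=λy, z=hλ:
  y_{n+1} = y_n + z·[6/7·y_n + 1/7·y_{n+1}] ⇒ (1 − 1/7z)y_{n+1} = (1 + 6/7z)y_n
  R(z) = (1 + 6/7z)/(1 − 1/7z).

Need |R(x)|<1, x<0.
x=-1.41: |R|=0.1736
R=−1: 1+6/7x = −1+1/7x ⇒ -5/7x=2 ⇒ x=2/(-5/7)=-2.8000
Confirm numerically:
  x=-2.739: |R|=0.96868 <1
  x=-2.388: |R|=0.78057 <1
  x=-2.111: |R|=0.62189 <1
  x=-2.005: |R|=0.55858 <1
  x=-3.268: |R|=1.22789 >1
  x=-2.839: |R|=1.01982 >1
So |R|<1 on (-2.8000, 0).

(-2.8000,0); λ=-12 ⇒ h* = (14/5)/12 = 0.2333.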